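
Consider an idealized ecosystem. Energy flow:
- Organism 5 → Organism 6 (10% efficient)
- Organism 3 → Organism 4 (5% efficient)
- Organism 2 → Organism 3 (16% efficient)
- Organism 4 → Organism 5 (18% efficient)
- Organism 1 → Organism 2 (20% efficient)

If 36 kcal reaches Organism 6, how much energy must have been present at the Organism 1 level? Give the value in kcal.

1250000 kcal

Cumulative transfer efficiency: 0.2 × 0.16 × 0.05 × 0.18 × 0.1 = 0.0000288
Organism 1 energy = 36 / 0.0000288 = 1250000 kcal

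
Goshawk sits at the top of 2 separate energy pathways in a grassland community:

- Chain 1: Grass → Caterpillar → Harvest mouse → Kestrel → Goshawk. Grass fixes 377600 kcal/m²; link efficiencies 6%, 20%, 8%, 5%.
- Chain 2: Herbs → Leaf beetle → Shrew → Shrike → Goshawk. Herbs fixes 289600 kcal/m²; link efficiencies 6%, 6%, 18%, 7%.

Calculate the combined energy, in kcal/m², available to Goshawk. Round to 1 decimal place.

31.3 kcal/m²

Chain 1: 377600 × 0.06 × 0.2 × 0.08 × 0.05 = 18.1248 kcal/m²
Chain 2: 289600 × 0.06 × 0.06 × 0.18 × 0.07 = 13.136256 kcal/m²
Total at Goshawk: 18.1248 + 13.136256 = 31.261056 kcal/m²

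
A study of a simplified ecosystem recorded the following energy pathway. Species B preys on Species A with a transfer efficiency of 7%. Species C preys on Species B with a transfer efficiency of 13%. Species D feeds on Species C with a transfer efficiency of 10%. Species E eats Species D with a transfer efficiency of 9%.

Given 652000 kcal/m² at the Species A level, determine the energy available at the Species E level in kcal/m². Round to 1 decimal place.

53.4 kcal/m²

Species B: 652000 × 0.07 = 45640 kcal/m²
Species C: 45640 × 0.13 = 5933.2 kcal/m²
Species D: 5933.2 × 0.1 = 593.32 kcal/m²
Species E: 593.32 × 0.09 = 53.3988 kcal/m²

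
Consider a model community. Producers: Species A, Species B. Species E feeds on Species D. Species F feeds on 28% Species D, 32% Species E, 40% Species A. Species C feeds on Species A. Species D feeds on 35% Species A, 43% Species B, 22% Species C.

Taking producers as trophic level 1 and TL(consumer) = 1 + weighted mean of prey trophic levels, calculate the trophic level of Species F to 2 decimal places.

3.05

Species C: 1 + 1 = 2
Species D: 1 + (0.35×1 + 0.43×1 + 0.22×2) = 2.22
Species E: 1 + 2.22 = 3.22
Species F: 1 + (0.28×2.22 + 0.32×3.22 + 0.4×1) = 3.052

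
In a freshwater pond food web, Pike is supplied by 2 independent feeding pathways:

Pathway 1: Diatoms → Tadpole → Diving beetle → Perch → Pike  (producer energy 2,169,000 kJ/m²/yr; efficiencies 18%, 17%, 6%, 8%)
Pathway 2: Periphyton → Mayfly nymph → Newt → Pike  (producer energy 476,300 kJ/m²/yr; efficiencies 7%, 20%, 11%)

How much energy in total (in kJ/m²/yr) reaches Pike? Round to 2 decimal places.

Pathway 1: 2169000 × 0.18 × 0.17 × 0.06 × 0.08 = 318.58272 kJ/m²/yr
Pathway 2: 476300 × 0.07 × 0.2 × 0.11 = 733.502 kJ/m²/yr
Total at Pike: 318.58272 + 733.502 = 1052.08472 kJ/m²/yr

1052.08 kJ/m²/yr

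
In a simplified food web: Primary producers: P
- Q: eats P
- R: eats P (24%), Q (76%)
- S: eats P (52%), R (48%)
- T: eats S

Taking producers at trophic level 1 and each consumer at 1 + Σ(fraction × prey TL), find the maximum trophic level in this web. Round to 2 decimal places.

3.84

Q: 1 + 1 = 2
R: 1 + (0.24×1 + 0.76×2) = 2.76
S: 1 + (0.52×1 + 0.48×2.76) = 2.8448
T: 1 + 2.8448 = 3.8448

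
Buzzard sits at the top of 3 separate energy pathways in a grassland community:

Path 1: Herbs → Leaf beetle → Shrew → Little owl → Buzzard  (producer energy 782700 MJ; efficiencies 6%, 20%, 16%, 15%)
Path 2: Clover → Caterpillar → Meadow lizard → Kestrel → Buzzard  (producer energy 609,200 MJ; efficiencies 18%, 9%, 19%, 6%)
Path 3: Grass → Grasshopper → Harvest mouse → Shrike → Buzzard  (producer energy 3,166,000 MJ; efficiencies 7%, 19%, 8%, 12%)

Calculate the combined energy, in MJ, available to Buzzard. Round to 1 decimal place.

742.2 MJ

Path 1: 782700 × 0.06 × 0.2 × 0.16 × 0.15 = 225.4176 MJ
Path 2: 609200 × 0.18 × 0.09 × 0.19 × 0.06 = 112.507056 MJ
Path 3: 3166000 × 0.07 × 0.19 × 0.08 × 0.12 = 404.23488 MJ
Total at Buzzard: 225.4176 + 112.507056 + 404.23488 = 742.159536 MJ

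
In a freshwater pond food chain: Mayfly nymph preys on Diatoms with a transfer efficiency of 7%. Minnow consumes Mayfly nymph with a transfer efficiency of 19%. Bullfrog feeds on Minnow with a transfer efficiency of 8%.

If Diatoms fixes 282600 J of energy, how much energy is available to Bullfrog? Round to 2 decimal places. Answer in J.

Mayfly nymph: 282600 × 0.07 = 19782 J
Minnow: 19782 × 0.19 = 3758.58 J
Bullfrog: 3758.58 × 0.08 = 300.6864 J

300.69 J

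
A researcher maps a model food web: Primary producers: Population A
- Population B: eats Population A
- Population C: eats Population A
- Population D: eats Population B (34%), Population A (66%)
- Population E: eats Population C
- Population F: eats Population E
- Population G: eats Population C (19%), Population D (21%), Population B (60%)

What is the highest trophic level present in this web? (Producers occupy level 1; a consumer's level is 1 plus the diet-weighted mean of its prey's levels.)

Population B: 1 + 1 = 2
Population C: 1 + 1 = 2
Population D: 1 + (0.34×2 + 0.66×1) = 2.34
Population E: 1 + 2 = 3
Population F: 1 + 3 = 4
Population G: 1 + (0.19×2 + 0.21×2.34 + 0.6×2) = 3.0714

4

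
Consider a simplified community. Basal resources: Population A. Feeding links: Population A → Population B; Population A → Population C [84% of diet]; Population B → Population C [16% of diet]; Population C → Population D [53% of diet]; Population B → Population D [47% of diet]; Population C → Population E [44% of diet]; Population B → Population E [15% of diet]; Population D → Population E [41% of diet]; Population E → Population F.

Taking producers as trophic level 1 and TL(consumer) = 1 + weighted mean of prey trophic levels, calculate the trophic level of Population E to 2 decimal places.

3.52

Population B: 1 + 1 = 2
Population C: 1 + (0.84×1 + 0.16×2) = 2.16
Population D: 1 + (0.53×2.16 + 0.47×2) = 3.0848
Population E: 1 + (0.44×2.16 + 0.15×2 + 0.41×3.0848) = 3.515168
Population F: 1 + 3.515168 = 4.515168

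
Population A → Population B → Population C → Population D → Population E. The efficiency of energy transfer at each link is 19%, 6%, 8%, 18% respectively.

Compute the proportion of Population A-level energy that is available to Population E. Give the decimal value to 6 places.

0.000164

Product of link efficiencies: 0.19 × 0.06 × 0.08 × 0.18 = 0.00016416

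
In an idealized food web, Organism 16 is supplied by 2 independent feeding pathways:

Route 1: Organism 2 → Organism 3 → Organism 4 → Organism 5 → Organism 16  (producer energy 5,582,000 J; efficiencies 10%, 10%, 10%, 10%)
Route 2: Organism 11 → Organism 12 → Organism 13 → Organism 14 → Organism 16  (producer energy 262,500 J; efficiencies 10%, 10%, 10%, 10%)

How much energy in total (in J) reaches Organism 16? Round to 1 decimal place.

584.5 J

Route 1: 5582000 × 0.1 × 0.1 × 0.1 × 0.1 = 558.2 J
Route 2: 262500 × 0.1 × 0.1 × 0.1 × 0.1 = 26.25 J
Total at Organism 16: 558.2 + 26.25 = 584.45 J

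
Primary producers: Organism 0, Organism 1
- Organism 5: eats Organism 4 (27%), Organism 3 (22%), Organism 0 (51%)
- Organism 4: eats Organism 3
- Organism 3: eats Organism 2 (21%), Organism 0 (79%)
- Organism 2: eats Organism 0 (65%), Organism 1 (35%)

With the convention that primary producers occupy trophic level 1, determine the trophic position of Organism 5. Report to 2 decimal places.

Organism 2: 1 + (0.65×1 + 0.35×1) = 2
Organism 3: 1 + (0.21×2 + 0.79×1) = 2.21
Organism 4: 1 + 2.21 = 3.21
Organism 5: 1 + (0.27×3.21 + 0.22×2.21 + 0.51×1) = 2.8629

2.86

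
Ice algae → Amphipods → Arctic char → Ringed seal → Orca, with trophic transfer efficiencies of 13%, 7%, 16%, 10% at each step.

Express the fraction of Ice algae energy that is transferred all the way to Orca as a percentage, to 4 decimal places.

Product of link efficiencies: 0.13 × 0.07 × 0.16 × 0.1 = 0.0001456
As a percentage: 0.0001456 × 100 = 0.0146%

0.0146%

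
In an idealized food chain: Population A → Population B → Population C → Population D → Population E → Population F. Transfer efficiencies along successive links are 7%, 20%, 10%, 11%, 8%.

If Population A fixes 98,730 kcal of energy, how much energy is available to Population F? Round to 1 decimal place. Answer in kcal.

Population B: 98730 × 0.07 = 6911.1 kcal
Population C: 6911.1 × 0.2 = 1382.22 kcal
Population D: 1382.22 × 0.1 = 138.222 kcal
Population E: 138.222 × 0.11 = 15.20442 kcal
Population F: 15.20442 × 0.08 = 1.2163536 kcal

1.2 kcal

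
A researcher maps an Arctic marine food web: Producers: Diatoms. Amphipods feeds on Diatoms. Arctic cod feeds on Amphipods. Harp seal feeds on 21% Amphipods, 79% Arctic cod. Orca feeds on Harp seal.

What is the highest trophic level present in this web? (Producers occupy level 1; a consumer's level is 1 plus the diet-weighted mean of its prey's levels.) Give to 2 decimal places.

4.79

Amphipods: 1 + 1 = 2
Arctic cod: 1 + 2 = 3
Harp seal: 1 + (0.21×2 + 0.79×3) = 3.79
Orca: 1 + 3.79 = 4.79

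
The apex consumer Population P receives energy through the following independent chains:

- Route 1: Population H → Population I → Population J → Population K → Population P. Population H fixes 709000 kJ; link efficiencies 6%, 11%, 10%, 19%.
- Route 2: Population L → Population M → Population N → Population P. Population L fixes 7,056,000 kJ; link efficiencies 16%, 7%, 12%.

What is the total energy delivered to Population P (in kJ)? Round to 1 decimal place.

Route 1: 709000 × 0.06 × 0.11 × 0.1 × 0.19 = 88.9086 kJ
Route 2: 7056000 × 0.16 × 0.07 × 0.12 = 9483.264 kJ
Total at Population P: 88.9086 + 9483.264 = 9572.1726 kJ

9572.2 kJ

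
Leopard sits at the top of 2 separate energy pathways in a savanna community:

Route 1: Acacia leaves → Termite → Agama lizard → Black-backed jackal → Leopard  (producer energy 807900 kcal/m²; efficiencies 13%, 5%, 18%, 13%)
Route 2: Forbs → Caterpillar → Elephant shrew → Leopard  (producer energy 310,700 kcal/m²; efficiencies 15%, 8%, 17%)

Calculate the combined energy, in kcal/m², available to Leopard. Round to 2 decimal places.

Route 1: 807900 × 0.13 × 0.05 × 0.18 × 0.13 = 122.88159 kcal/m²
Route 2: 310700 × 0.15 × 0.08 × 0.17 = 633.828 kcal/m²
Total at Leopard: 122.88159 + 633.828 = 756.70959 kcal/m²

756.71 kcal/m²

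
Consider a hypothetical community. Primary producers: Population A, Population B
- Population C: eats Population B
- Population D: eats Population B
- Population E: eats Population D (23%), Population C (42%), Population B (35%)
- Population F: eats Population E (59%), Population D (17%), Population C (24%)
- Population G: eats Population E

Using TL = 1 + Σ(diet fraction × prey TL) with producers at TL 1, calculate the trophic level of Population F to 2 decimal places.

Population C: 1 + 1 = 2
Population D: 1 + 1 = 2
Population E: 1 + (0.23×2 + 0.42×2 + 0.35×1) = 2.65
Population F: 1 + (0.59×2.65 + 0.17×2 + 0.24×2) = 3.3835
Population G: 1 + 2.65 = 3.65

3.38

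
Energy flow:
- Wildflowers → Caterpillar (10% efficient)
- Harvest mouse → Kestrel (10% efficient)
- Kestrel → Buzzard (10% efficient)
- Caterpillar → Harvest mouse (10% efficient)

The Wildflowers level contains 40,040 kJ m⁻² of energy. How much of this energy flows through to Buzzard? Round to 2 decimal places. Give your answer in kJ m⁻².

4.00 kJ m⁻²

Caterpillar: 40040 × 0.1 = 4004 kJ m⁻²
Harvest mouse: 4004 × 0.1 = 400.4 kJ m⁻²
Kestrel: 400.4 × 0.1 = 40.04 kJ m⁻²
Buzzard: 40.04 × 0.1 = 4.004 kJ m⁻²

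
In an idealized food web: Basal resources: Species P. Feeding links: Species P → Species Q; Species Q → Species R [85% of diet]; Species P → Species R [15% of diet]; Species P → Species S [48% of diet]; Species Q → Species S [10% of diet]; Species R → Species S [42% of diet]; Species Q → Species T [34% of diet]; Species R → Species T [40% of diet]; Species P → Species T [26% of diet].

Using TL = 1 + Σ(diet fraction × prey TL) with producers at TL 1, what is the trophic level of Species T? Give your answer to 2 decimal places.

3.08

Species Q: 1 + 1 = 2
Species R: 1 + (0.85×2 + 0.15×1) = 2.85
Species S: 1 + (0.48×1 + 0.1×2 + 0.42×2.85) = 2.877
Species T: 1 + (0.34×2 + 0.4×2.85 + 0.26×1) = 3.08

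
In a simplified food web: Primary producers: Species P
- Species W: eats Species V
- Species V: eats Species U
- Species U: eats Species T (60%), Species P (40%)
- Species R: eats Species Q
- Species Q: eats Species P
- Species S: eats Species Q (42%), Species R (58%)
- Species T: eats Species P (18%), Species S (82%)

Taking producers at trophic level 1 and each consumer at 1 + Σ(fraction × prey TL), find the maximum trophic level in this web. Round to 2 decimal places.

5.87

Species Q: 1 + 1 = 2
Species R: 1 + 2 = 3
Species S: 1 + (0.42×2 + 0.58×3) = 3.58
Species T: 1 + (0.18×1 + 0.82×3.58) = 4.1156
Species U: 1 + (0.6×4.1156 + 0.4×1) = 3.86936
Species V: 1 + 3.86936 = 4.86936
Species W: 1 + 4.86936 = 5.86936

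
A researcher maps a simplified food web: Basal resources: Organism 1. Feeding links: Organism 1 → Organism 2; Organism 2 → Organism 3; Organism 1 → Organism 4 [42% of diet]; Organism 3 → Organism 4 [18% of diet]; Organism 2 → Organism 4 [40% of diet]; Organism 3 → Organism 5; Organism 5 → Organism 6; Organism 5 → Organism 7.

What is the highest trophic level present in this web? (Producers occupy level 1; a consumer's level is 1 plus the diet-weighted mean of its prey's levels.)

5

Organism 2: 1 + 1 = 2
Organism 3: 1 + 2 = 3
Organism 4: 1 + (0.42×1 + 0.18×3 + 0.4×2) = 2.76
Organism 5: 1 + 3 = 4
Organism 6: 1 + 4 = 5
Organism 7: 1 + 4 = 5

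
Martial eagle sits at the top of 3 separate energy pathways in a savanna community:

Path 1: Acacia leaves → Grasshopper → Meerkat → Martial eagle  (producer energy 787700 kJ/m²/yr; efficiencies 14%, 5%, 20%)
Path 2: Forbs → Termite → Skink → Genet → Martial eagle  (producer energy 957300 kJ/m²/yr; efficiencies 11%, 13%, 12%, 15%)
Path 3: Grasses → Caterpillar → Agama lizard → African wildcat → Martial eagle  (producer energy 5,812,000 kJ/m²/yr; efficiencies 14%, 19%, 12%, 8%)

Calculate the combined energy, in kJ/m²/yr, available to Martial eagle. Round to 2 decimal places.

2833.34 kJ/m²/yr

Path 1: 787700 × 0.14 × 0.05 × 0.2 = 1102.78 kJ/m²/yr
Path 2: 957300 × 0.11 × 0.13 × 0.12 × 0.15 = 246.40902 kJ/m²/yr
Path 3: 5812000 × 0.14 × 0.19 × 0.12 × 0.08 = 1484.15232 kJ/m²/yr
Total at Martial eagle: 1102.78 + 246.40902 + 1484.15232 = 2833.34134 kJ/m²/yr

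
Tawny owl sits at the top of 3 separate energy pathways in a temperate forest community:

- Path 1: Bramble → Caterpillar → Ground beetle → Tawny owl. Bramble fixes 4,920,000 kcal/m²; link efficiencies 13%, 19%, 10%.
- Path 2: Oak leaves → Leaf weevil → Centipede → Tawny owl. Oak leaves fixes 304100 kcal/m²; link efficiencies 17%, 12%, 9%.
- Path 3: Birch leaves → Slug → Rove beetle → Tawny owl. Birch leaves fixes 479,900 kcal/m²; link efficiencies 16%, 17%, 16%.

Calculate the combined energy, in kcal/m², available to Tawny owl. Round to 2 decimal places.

Path 1: 4920000 × 0.13 × 0.19 × 0.1 = 12152.4 kcal/m²
Path 2: 304100 × 0.17 × 0.12 × 0.09 = 558.3276 kcal/m²
Path 3: 479900 × 0.16 × 0.17 × 0.16 = 2088.5248 kcal/m²
Total at Tawny owl: 12152.4 + 558.3276 + 2088.5248 = 14799.2524 kcal/m²

14799.25 kcal/m²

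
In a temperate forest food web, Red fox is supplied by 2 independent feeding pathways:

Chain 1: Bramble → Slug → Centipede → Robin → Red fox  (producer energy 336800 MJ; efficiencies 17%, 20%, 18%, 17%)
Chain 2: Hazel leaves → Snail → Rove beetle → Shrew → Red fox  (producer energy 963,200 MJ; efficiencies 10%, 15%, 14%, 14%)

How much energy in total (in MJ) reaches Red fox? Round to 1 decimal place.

633.6 MJ

Chain 1: 336800 × 0.17 × 0.2 × 0.18 × 0.17 = 350.40672 MJ
Chain 2: 963200 × 0.1 × 0.15 × 0.14 × 0.14 = 283.1808 MJ
Total at Red fox: 350.40672 + 283.1808 = 633.58752 MJ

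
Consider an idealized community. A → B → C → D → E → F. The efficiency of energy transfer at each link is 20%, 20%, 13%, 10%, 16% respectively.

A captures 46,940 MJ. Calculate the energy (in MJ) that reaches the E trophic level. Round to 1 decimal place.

B: 46940 × 0.2 = 9388 MJ
C: 9388 × 0.2 = 1877.6 MJ
D: 1877.6 × 0.13 = 244.088 MJ
E: 244.088 × 0.1 = 24.4088 MJ

24.4 MJ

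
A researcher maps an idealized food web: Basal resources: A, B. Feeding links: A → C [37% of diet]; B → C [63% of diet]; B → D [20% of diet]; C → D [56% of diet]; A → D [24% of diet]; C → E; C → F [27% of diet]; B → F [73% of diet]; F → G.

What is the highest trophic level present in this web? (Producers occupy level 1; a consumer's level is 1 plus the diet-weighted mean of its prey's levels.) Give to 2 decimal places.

C: 1 + (0.37×1 + 0.63×1) = 2
D: 1 + (0.2×1 + 0.56×2 + 0.24×1) = 2.56
E: 1 + 2 = 3
F: 1 + (0.27×2 + 0.73×1) = 2.27
G: 1 + 2.27 = 3.27

3.27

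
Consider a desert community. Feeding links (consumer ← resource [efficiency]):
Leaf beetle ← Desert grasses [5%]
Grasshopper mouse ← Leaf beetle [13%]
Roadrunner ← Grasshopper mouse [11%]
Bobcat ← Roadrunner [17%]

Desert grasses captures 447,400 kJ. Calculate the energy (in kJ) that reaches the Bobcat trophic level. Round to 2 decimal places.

54.38 kJ

Leaf beetle: 447400 × 0.05 = 22370 kJ
Grasshopper mouse: 22370 × 0.13 = 2908.1 kJ
Roadrunner: 2908.1 × 0.11 = 319.891 kJ
Bobcat: 319.891 × 0.17 = 54.38147 kJ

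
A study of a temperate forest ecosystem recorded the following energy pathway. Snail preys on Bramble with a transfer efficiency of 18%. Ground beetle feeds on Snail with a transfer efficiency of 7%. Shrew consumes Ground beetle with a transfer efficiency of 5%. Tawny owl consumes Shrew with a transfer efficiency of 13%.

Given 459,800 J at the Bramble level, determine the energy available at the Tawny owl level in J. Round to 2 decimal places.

37.66 J

Snail: 459800 × 0.18 = 82764 J
Ground beetle: 82764 × 0.07 = 5793.48 J
Shrew: 5793.48 × 0.05 = 289.674 J
Tawny owl: 289.674 × 0.13 = 37.65762 J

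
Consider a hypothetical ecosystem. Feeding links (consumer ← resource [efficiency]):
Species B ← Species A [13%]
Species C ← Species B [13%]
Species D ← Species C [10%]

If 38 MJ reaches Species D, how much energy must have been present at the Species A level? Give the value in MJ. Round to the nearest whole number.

Cumulative transfer efficiency: 0.13 × 0.13 × 0.1 = 0.00169
Species A energy = 38 / 0.00169 = 22485 MJ

22485 MJ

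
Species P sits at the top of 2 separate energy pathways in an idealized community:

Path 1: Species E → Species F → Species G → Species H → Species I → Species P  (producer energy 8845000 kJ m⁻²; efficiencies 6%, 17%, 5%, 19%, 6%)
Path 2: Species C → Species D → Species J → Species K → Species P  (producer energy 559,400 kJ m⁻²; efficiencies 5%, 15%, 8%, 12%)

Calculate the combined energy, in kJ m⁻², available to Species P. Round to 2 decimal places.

Path 1: 8845000 × 0.06 × 0.17 × 0.05 × 0.19 × 0.06 = 51.42483 kJ m⁻²
Path 2: 559400 × 0.05 × 0.15 × 0.08 × 0.12 = 40.2768 kJ m⁻²
Total at Species P: 51.42483 + 40.2768 = 91.70163 kJ m⁻²

91.70 kJ m⁻²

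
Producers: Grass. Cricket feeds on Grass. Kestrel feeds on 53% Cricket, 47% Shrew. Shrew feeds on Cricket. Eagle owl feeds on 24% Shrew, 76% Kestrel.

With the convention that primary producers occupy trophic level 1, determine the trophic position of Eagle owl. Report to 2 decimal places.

4.36

Cricket: 1 + 1 = 2
Shrew: 1 + 2 = 3
Kestrel: 1 + (0.53×2 + 0.47×3) = 3.47
Eagle owl: 1 + (0.24×3 + 0.76×3.47) = 4.3572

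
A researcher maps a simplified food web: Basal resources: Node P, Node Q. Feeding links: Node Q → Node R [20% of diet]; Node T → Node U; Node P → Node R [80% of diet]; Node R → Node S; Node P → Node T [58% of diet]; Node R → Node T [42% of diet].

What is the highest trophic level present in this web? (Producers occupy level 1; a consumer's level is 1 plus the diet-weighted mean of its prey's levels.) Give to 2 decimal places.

3.42

Node R: 1 + (0.2×1 + 0.8×1) = 2
Node S: 1 + 2 = 3
Node T: 1 + (0.42×2 + 0.58×1) = 2.42
Node U: 1 + 2.42 = 3.42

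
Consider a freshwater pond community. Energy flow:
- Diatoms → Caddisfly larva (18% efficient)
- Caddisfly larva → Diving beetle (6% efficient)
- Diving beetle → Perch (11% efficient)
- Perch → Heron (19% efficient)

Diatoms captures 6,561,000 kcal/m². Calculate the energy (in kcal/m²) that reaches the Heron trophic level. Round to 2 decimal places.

Caddisfly larva: 6561000 × 0.18 = 1180980 kcal/m²
Diving beetle: 1180980 × 0.06 = 70858.8 kcal/m²
Perch: 70858.8 × 0.11 = 7794.468 kcal/m²
Heron: 7794.468 × 0.19 = 1480.94892 kcal/m²

1480.95 kcal/m²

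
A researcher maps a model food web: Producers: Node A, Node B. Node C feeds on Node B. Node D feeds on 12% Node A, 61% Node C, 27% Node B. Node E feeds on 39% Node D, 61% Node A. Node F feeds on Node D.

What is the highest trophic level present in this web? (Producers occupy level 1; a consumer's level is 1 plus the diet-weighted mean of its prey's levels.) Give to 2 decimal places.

Node C: 1 + 1 = 2
Node D: 1 + (0.12×1 + 0.61×2 + 0.27×1) = 2.61
Node E: 1 + (0.39×2.61 + 0.61×1) = 2.6279
Node F: 1 + 2.61 = 3.61

3.61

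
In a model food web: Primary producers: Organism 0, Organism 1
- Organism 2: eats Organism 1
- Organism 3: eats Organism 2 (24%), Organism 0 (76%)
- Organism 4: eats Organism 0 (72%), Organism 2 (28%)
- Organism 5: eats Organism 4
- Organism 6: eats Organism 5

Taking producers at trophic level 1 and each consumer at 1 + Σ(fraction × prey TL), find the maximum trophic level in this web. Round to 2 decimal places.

Organism 2: 1 + 1 = 2
Organism 3: 1 + (0.24×2 + 0.76×1) = 2.24
Organism 4: 1 + (0.72×1 + 0.28×2) = 2.28
Organism 5: 1 + 2.28 = 3.28
Organism 6: 1 + 3.28 = 4.28

4.28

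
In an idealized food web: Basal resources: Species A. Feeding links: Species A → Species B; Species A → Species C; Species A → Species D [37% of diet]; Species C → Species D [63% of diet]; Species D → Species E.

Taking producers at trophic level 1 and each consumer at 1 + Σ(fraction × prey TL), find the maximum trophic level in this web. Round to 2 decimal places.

3.63

Species B: 1 + 1 = 2
Species C: 1 + 1 = 2
Species D: 1 + (0.37×1 + 0.63×2) = 2.63
Species E: 1 + 2.63 = 3.63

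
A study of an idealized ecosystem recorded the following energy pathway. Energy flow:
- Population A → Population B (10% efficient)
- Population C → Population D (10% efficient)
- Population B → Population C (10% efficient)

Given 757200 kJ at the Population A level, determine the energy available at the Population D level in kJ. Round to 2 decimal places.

Population B: 757200 × 0.1 = 75720 kJ
Population C: 75720 × 0.1 = 7572 kJ
Population D: 7572 × 0.1 = 757.2 kJ

757.20 kJ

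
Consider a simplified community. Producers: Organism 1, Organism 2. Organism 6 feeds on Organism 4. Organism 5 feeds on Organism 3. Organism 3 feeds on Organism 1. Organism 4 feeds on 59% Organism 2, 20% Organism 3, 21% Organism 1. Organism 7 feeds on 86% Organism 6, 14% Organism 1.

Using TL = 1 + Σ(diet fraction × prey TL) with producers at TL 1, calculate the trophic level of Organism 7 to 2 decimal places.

Organism 3: 1 + 1 = 2
Organism 4: 1 + (0.59×1 + 0.2×2 + 0.21×1) = 2.2
Organism 5: 1 + 2 = 3
Organism 6: 1 + 2.2 = 3.2
Organism 7: 1 + (0.86×3.2 + 0.14×1) = 3.892

3.89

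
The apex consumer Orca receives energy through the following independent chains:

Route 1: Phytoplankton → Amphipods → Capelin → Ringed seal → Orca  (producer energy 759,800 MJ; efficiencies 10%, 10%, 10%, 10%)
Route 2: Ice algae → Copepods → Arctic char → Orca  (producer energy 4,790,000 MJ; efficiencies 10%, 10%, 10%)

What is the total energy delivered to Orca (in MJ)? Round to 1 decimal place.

4866.0 MJ

Route 1: 759800 × 0.1 × 0.1 × 0.1 × 0.1 = 75.98 MJ
Route 2: 4790000 × 0.1 × 0.1 × 0.1 = 4790 MJ
Total at Orca: 75.98 + 4790 = 4865.98 MJ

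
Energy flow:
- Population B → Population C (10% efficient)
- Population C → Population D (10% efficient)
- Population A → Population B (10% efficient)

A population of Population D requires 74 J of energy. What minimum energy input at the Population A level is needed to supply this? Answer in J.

Cumulative transfer efficiency: 0.1 × 0.1 × 0.1 = 0.001
Population A energy = 74 / 0.001 = 74000 J

74000 J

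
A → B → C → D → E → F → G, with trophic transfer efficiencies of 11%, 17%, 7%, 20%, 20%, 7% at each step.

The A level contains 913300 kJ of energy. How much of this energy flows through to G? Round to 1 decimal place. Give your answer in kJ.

B: 913300 × 0.11 = 100463 kJ
C: 100463 × 0.17 = 17078.71 kJ
D: 17078.71 × 0.07 = 1195.5097 kJ
E: 1195.5097 × 0.2 = 239.10194 kJ
F: 239.10194 × 0.2 = 47.820388 kJ
G: 47.820388 × 0.07 = 3.34742716 kJ

3.3 kJ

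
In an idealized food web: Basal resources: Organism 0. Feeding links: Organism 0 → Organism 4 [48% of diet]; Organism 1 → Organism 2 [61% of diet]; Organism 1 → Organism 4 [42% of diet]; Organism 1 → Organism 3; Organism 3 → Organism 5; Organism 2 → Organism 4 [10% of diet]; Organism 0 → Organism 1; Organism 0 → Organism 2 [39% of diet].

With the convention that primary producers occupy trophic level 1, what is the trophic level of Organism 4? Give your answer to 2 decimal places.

Organism 1: 1 + 1 = 2
Organism 2: 1 + (0.61×2 + 0.39×1) = 2.61
Organism 3: 1 + 2 = 3
Organism 4: 1 + (0.48×1 + 0.1×2.61 + 0.42×2) = 2.581
Organism 5: 1 + 3 = 4

2.58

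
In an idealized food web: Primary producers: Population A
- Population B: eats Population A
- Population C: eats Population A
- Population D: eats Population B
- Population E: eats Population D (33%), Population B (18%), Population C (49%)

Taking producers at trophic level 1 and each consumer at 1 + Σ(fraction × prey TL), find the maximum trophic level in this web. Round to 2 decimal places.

3.33

Population B: 1 + 1 = 2
Population C: 1 + 1 = 2
Population D: 1 + 2 = 3
Population E: 1 + (0.33×3 + 0.18×2 + 0.49×2) = 3.33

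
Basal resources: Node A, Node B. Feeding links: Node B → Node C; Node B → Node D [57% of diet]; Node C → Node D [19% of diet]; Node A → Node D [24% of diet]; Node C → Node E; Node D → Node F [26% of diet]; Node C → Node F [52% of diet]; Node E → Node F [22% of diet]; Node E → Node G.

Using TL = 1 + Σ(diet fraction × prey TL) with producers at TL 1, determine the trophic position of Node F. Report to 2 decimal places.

Node C: 1 + 1 = 2
Node D: 1 + (0.57×1 + 0.19×2 + 0.24×1) = 2.19
Node E: 1 + 2 = 3
Node F: 1 + (0.26×2.19 + 0.52×2 + 0.22×3) = 3.2694
Node G: 1 + 3 = 4

3.27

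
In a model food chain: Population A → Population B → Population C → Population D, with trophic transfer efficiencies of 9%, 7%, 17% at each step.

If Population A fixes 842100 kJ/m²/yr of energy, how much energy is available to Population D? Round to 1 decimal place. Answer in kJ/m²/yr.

Population B: 842100 × 0.09 = 75789 kJ/m²/yr
Population C: 75789 × 0.07 = 5305.23 kJ/m²/yr
Population D: 5305.23 × 0.17 = 901.8891 kJ/m²/yr

901.9 kJ/m²/yr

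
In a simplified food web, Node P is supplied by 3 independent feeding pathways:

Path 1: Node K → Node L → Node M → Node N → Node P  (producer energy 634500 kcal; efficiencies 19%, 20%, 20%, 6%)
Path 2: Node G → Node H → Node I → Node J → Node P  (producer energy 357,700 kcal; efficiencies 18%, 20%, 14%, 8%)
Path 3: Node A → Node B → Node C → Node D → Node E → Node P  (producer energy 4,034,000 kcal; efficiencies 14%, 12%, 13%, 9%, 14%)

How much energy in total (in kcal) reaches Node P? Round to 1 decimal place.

544.6 kcal

Path 1: 634500 × 0.19 × 0.2 × 0.2 × 0.06 = 289.332 kcal
Path 2: 357700 × 0.18 × 0.2 × 0.14 × 0.08 = 144.22464 kcal
Path 3: 4034000 × 0.14 × 0.12 × 0.13 × 0.09 × 0.14 = 111.0092256 kcal
Total at Node P: 289.332 + 144.22464 + 111.0092256 = 544.5658656 kcal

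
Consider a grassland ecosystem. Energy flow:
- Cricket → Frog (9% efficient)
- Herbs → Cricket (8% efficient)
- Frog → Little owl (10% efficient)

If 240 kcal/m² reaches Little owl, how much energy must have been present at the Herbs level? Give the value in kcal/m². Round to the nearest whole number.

333333 kcal/m²

Cumulative transfer efficiency: 0.08 × 0.09 × 0.1 = 0.00072
Herbs energy = 240 / 0.00072 = 333333 kcal/m²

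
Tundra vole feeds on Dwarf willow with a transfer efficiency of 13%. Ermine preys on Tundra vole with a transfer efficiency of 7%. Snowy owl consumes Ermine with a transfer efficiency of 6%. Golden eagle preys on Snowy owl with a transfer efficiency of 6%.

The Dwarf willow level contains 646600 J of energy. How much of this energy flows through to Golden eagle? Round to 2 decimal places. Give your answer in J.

21.18 J

Tundra vole: 646600 × 0.13 = 84058 J
Ermine: 84058 × 0.07 = 5884.06 J
Snowy owl: 5884.06 × 0.06 = 353.0436 J
Golden eagle: 353.0436 × 0.06 = 21.182616 J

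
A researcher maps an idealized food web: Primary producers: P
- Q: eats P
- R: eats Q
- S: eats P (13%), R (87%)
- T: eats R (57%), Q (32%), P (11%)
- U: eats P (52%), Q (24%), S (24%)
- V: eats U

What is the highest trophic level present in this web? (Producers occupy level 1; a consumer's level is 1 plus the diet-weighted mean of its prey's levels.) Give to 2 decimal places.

3.90

Q: 1 + 1 = 2
R: 1 + 2 = 3
S: 1 + (0.13×1 + 0.87×3) = 3.74
T: 1 + (0.57×3 + 0.32×2 + 0.11×1) = 3.46
U: 1 + (0.52×1 + 0.24×2 + 0.24×3.74) = 2.8976
V: 1 + 2.8976 = 3.8976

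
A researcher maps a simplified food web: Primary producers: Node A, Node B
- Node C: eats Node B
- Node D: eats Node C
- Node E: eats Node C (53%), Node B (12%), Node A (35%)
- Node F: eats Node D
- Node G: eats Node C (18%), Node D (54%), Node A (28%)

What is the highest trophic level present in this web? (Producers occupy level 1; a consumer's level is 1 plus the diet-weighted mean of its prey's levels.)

4

Node C: 1 + 1 = 2
Node D: 1 + 2 = 3
Node E: 1 + (0.53×2 + 0.12×1 + 0.35×1) = 2.53
Node F: 1 + 3 = 4
Node G: 1 + (0.18×2 + 0.54×3 + 0.28×1) = 3.26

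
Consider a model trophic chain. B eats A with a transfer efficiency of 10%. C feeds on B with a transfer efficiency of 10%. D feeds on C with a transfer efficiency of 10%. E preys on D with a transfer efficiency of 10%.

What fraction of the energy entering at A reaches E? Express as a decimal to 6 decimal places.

Product of link efficiencies: 0.1 × 0.1 × 0.1 × 0.1 = 0.0001

0.000100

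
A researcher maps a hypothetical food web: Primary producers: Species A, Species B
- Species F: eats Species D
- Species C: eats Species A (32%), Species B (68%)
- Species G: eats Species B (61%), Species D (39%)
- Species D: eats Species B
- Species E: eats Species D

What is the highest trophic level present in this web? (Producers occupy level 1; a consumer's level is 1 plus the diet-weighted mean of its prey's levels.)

Species C: 1 + (0.32×1 + 0.68×1) = 2
Species D: 1 + 1 = 2
Species E: 1 + 2 = 3
Species F: 1 + 2 = 3
Species G: 1 + (0.61×1 + 0.39×2) = 2.39

3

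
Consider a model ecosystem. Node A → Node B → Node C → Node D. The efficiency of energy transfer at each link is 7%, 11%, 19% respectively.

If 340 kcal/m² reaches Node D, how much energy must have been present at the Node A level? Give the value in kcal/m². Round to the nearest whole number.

Cumulative transfer efficiency: 0.07 × 0.11 × 0.19 = 0.001463
Node A energy = 340 / 0.001463 = 232399 kcal/m²

232399 kcal/m²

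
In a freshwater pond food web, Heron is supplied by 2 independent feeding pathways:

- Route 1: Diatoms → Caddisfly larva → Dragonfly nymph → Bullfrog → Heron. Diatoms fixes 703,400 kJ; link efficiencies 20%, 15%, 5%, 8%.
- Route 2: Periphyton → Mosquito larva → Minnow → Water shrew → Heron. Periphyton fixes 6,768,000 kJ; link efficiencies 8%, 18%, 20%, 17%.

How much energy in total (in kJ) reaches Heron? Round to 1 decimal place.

Route 1: 703400 × 0.2 × 0.15 × 0.05 × 0.08 = 84.408 kJ
Route 2: 6768000 × 0.08 × 0.18 × 0.2 × 0.17 = 3313.6128 kJ
Total at Heron: 84.408 + 3313.6128 = 3398.0208 kJ

3398.0 kJ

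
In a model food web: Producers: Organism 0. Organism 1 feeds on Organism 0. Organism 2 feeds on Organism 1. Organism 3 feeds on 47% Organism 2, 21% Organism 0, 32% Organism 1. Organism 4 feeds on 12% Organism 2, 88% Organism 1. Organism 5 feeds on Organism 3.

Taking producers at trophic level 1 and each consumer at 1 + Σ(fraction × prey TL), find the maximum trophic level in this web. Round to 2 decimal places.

4.26

Organism 1: 1 + 1 = 2
Organism 2: 1 + 2 = 3
Organism 3: 1 + (0.47×3 + 0.21×1 + 0.32×2) = 3.26
Organism 4: 1 + (0.12×3 + 0.88×2) = 3.12
Organism 5: 1 + 3.26 = 4.26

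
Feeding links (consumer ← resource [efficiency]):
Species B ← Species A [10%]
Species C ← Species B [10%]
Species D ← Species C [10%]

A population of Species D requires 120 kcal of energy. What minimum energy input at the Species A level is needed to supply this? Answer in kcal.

120000 kcal

Cumulative transfer efficiency: 0.1 × 0.1 × 0.1 = 0.001
Species A energy = 120 / 0.001 = 120000 kcal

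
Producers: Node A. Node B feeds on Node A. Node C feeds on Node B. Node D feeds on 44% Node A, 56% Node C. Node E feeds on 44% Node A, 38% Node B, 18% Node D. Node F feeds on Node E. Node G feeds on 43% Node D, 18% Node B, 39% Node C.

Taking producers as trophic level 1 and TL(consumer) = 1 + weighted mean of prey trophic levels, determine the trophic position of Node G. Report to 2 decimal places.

Node B: 1 + 1 = 2
Node C: 1 + 2 = 3
Node D: 1 + (0.44×1 + 0.56×3) = 3.12
Node E: 1 + (0.44×1 + 0.38×2 + 0.18×3.12) = 2.7616
Node F: 1 + 2.7616 = 3.7616
Node G: 1 + (0.43×3.12 + 0.18×2 + 0.39×3) = 3.8716

3.87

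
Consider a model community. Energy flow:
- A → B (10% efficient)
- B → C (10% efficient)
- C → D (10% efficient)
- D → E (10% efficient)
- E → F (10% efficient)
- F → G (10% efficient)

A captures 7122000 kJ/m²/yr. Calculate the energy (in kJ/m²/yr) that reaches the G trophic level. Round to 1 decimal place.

B: 7122000 × 0.1 = 712200 kJ/m²/yr
C: 712200 × 0.1 = 71220 kJ/m²/yr
D: 71220 × 0.1 = 7122 kJ/m²/yr
E: 7122 × 0.1 = 712.2 kJ/m²/yr
F: 712.2 × 0.1 = 71.22 kJ/m²/yr
G: 71.22 × 0.1 = 7.122 kJ/m²/yr

7.1 kJ/m²/yr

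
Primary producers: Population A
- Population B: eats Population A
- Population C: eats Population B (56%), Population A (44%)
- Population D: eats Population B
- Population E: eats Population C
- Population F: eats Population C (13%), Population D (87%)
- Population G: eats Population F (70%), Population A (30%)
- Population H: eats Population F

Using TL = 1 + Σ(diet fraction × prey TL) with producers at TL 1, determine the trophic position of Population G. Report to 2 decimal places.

Population B: 1 + 1 = 2
Population C: 1 + (0.56×2 + 0.44×1) = 2.56
Population D: 1 + 2 = 3
Population E: 1 + 2.56 = 3.56
Population F: 1 + (0.13×2.56 + 0.87×3) = 3.9428
Population G: 1 + (0.7×3.9428 + 0.3×1) = 4.05996
Population H: 1 + 3.9428 = 4.9428

4.06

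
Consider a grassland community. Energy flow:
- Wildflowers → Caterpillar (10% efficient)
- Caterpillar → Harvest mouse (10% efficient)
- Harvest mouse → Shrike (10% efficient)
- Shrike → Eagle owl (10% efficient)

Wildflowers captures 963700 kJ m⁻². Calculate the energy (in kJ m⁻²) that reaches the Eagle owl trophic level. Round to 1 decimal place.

96.4 kJ m⁻²

Caterpillar: 963700 × 0.1 = 96370 kJ m⁻²
Harvest mouse: 96370 × 0.1 = 9637 kJ m⁻²
Shrike: 9637 × 0.1 = 963.7 kJ m⁻²
Eagle owl: 963.7 × 0.1 = 96.37 kJ m⁻²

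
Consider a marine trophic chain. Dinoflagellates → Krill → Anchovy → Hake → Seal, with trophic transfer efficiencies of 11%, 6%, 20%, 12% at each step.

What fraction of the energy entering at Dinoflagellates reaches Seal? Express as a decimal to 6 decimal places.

0.000158

Product of link efficiencies: 0.11 × 0.06 × 0.2 × 0.12 = 0.0001584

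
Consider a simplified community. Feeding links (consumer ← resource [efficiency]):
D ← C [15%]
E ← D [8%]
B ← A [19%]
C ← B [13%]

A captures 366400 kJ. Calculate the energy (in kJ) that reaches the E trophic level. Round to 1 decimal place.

108.6 kJ

B: 366400 × 0.19 = 69616 kJ
C: 69616 × 0.13 = 9050.08 kJ
D: 9050.08 × 0.15 = 1357.512 kJ
E: 1357.512 × 0.08 = 108.60096 kJ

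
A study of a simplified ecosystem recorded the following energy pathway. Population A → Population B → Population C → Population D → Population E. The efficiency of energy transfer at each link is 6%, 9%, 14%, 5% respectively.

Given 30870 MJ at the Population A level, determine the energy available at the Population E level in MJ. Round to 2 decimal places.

1.17 MJ

Population B: 30870 × 0.06 = 1852.2 MJ
Population C: 1852.2 × 0.09 = 166.698 MJ
Population D: 166.698 × 0.14 = 23.33772 MJ
Population E: 23.33772 × 0.05 = 1.166886 MJ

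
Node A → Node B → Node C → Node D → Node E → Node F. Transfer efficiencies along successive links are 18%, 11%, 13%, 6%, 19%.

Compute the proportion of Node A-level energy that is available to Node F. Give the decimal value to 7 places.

Product of link efficiencies: 0.18 × 0.11 × 0.13 × 0.06 × 0.19 = 0.0000293436

0.0000293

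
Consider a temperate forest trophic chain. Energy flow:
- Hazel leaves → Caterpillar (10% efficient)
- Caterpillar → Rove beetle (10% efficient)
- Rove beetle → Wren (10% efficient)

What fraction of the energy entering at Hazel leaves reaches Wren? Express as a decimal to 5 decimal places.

0.00100

Product of link efficiencies: 0.1 × 0.1 × 0.1 = 0.001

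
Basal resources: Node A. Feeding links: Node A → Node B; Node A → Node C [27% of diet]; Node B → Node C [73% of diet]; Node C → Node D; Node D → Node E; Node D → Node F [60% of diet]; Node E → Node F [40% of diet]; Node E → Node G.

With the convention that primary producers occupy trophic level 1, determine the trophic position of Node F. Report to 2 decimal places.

5.13

Node B: 1 + 1 = 2
Node C: 1 + (0.27×1 + 0.73×2) = 2.73
Node D: 1 + 2.73 = 3.73
Node E: 1 + 3.73 = 4.73
Node F: 1 + (0.6×3.73 + 0.4×4.73) = 5.13
Node G: 1 + 4.73 = 5.73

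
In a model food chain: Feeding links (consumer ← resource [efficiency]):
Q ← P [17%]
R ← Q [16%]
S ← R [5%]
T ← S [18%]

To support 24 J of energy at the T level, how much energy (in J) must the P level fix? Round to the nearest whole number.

98039 J

Cumulative transfer efficiency: 0.17 × 0.16 × 0.05 × 0.18 = 0.0002448
P energy = 24 / 0.0002448 = 98039 J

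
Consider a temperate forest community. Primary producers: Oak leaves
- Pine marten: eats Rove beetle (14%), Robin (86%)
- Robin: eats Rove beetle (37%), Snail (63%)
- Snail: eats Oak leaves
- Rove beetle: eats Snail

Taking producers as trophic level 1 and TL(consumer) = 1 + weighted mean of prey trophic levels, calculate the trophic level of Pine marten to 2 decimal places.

4.32

Snail: 1 + 1 = 2
Rove beetle: 1 + 2 = 3
Robin: 1 + (0.37×3 + 0.63×2) = 3.37
Pine marten: 1 + (0.14×3 + 0.86×3.37) = 4.3182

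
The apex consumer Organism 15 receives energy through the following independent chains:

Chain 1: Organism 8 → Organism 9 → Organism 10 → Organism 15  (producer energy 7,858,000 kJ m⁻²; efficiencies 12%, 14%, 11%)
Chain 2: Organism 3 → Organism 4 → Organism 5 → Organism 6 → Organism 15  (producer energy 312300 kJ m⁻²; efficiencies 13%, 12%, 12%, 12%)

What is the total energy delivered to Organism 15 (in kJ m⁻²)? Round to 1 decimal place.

14591.7 kJ m⁻²

Chain 1: 7858000 × 0.12 × 0.14 × 0.11 = 14521.584 kJ m⁻²
Chain 2: 312300 × 0.13 × 0.12 × 0.12 × 0.12 = 70.155072 kJ m⁻²
Total at Organism 15: 14521.584 + 70.155072 = 14591.739072 kJ m⁻²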